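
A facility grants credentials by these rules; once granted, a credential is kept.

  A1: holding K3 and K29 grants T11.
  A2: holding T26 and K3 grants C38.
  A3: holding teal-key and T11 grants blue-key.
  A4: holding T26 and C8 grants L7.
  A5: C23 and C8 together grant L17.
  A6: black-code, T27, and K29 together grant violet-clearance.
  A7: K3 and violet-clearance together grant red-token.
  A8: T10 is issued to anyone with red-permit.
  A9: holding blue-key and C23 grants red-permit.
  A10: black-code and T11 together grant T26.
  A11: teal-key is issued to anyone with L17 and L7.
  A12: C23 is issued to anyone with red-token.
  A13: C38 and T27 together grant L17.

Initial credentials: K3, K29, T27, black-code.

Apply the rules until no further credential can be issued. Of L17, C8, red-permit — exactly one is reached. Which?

L17

Holding K3 and K29 grants T11 (A1).
Holding black-code and T11 grants T26 (A10).
Holding T26 and K3 grants C38 (A2).
Holding C38 and T27 grants L17 (A13).
No rule produces C8, and it is not given. red-permit would need blue-key and C23 (A9), but blue-key is never granted.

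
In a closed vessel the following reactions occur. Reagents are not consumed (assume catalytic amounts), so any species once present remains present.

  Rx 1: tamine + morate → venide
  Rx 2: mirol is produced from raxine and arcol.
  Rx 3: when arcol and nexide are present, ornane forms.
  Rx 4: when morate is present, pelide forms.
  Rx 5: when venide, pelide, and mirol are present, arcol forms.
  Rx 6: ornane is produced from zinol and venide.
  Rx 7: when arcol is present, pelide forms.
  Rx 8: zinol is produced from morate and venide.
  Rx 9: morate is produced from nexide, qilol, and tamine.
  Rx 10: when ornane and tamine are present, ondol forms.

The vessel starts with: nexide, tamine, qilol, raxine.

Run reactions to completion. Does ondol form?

nexide, qilol, and tamine present → morate forms (Rx 9).
tamine and morate present → venide forms (Rx 1).
morate and venide present → zinol forms (Rx 8).
zinol and venide present → ornane forms (Rx 6).
ornane and tamine present → ondol forms (Rx 10).

Yes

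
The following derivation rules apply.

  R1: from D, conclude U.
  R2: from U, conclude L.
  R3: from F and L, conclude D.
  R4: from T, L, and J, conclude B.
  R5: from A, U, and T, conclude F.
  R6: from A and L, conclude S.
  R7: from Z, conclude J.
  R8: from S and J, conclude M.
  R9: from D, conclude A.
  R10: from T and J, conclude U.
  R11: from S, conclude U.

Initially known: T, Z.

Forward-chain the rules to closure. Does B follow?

Yes

From Z, R7 gives J.
T and J hold, so U follows (R10).
From U, R2 gives L.
From T, L, and J, R4 gives B.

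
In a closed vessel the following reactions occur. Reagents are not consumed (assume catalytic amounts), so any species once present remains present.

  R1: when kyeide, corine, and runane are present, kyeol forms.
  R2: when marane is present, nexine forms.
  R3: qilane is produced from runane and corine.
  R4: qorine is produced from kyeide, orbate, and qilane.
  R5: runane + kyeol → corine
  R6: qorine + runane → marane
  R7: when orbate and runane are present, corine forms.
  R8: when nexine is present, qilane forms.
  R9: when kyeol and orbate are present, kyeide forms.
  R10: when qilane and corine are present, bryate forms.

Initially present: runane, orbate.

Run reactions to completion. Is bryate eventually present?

orbate and runane present → corine forms (R7).
runane and corine present → qilane forms (R3).
qilane and corine present → bryate forms (R10).

Yes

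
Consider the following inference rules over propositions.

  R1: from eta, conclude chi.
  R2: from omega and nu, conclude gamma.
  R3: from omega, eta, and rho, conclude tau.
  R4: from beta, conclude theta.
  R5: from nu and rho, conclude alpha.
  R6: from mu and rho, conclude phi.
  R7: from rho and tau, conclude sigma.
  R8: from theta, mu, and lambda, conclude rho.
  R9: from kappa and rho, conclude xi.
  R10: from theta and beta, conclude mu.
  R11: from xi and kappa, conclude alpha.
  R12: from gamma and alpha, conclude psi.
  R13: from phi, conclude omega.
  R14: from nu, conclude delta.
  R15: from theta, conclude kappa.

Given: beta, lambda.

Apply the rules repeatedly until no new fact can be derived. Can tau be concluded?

tau would need omega, eta, and rho (R3), but eta is never established.

No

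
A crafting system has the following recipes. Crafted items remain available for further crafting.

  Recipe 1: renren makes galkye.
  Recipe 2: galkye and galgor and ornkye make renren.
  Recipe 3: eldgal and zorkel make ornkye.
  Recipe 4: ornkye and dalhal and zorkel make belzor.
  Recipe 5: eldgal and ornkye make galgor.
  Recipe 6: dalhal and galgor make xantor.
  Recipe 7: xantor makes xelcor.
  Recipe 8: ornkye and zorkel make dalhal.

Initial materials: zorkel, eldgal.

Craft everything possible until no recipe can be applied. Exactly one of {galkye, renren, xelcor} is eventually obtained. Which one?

xelcor

eldgal and zorkel → ornkye (Recipe 3).
eldgal and ornkye → galgor (Recipe 5).
Using Recipe 8, ornkye and zorkel make dalhal.
Using Recipe 6, dalhal and galgor make xantor.
xantor → xelcor (Recipe 7).
renren would need galkye, galgor, and ornkye (Recipe 2), but galkye is never obtained. galkye would need renren (Recipe 1), but renren is never obtained.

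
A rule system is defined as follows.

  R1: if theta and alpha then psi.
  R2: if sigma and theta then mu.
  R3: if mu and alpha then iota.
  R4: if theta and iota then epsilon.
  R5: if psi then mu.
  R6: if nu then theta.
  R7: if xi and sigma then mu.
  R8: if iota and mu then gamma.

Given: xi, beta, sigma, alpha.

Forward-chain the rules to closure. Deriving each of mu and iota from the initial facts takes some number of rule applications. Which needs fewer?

mu: xi and sigma hold, so mu follows (R7). [1 rule application]
iota: From xi and sigma, R7 gives mu. From mu and alpha, R3 gives iota. [2 rule applications]
mu needs fewer.

mu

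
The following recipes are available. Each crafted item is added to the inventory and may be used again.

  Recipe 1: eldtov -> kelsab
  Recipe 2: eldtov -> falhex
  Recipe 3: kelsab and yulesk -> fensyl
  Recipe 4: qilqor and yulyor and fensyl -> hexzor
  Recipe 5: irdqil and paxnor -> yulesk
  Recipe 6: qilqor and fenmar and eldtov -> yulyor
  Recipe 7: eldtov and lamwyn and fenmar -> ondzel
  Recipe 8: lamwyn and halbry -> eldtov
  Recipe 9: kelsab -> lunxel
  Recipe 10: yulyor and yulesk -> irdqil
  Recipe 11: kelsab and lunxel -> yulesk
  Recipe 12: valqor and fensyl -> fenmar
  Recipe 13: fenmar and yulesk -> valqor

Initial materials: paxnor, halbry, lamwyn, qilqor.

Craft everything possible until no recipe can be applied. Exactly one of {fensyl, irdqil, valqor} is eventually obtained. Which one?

Using Recipe 8, lamwyn and halbry make eldtov.
eldtov -> kelsab (Recipe 1).
kelsab -> lunxel (Recipe 9).
Using Recipe 11, kelsab and lunxel make yulesk.
Using Recipe 3, kelsab and yulesk make fensyl.
irdqil would need yulyor and yulesk (Recipe 10), but yulyor is never obtained. valqor would need fenmar and yulesk (Recipe 13), but fenmar is never obtained.

fensyl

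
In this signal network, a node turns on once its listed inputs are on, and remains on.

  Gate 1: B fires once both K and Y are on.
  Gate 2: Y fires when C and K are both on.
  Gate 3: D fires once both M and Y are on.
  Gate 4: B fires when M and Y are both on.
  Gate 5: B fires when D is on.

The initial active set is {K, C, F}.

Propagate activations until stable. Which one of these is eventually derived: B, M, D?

Gate 2: C and K on → Y on.
K and Y are on, so B fires (Gate 1).
No rule produces M, and it is not given. D would need M and Y (Gate 3), but M never turns on.

B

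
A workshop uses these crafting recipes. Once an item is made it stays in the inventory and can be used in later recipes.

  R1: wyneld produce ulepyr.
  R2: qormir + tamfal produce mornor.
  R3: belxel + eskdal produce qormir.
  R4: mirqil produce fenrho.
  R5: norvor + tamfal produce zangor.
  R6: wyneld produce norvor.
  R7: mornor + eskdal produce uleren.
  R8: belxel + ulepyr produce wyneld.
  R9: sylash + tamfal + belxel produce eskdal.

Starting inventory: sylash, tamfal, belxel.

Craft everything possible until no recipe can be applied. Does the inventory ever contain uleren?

Yes

sylash + tamfal + belxel → eskdal (R9).
belxel + eskdal → qormir (R3).
Using R2, qormir and tamfal make mornor.
mornor + eskdal → uleren (R7).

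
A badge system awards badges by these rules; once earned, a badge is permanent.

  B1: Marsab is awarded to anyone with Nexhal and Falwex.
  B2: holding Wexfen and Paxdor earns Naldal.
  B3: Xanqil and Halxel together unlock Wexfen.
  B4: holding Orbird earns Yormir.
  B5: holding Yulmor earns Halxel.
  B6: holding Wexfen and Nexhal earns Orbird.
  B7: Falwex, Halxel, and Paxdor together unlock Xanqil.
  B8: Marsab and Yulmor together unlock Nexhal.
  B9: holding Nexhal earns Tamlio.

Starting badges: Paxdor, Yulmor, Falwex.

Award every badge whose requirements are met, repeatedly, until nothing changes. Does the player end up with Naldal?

With Yulmor, Halxel is earned (B5).
With Falwex, Halxel, and Paxdor, Xanqil is earned (B7).
With Xanqil and Halxel, Wexfen is earned (B3).
With Wexfen and Paxdor, Naldal is earned (B2).

Yes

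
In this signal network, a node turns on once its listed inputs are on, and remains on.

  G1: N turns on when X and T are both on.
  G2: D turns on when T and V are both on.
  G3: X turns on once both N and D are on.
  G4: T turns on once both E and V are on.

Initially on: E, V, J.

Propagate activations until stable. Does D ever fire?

E and V are on, so T turns on (G4).
G2: T and V on → D on.

Yes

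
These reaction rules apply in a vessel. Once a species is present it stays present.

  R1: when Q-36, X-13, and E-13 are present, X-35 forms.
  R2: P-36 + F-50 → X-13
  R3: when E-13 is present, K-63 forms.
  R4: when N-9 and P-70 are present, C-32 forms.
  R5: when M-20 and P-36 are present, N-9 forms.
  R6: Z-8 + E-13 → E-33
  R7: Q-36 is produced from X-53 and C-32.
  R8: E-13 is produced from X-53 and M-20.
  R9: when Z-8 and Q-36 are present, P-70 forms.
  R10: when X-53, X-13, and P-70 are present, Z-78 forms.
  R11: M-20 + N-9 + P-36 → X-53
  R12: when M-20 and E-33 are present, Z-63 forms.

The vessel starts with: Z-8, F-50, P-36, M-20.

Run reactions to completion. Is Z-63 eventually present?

Yes

M-20 and P-36 present → N-9 forms (R5).
M-20, N-9, and P-36 present → X-53 forms (R11).
X-53 and M-20 present → E-13 forms (R8).
Z-8 and E-13 present → E-33 forms (R6).
M-20 and E-33 present → Z-63 forms (R12).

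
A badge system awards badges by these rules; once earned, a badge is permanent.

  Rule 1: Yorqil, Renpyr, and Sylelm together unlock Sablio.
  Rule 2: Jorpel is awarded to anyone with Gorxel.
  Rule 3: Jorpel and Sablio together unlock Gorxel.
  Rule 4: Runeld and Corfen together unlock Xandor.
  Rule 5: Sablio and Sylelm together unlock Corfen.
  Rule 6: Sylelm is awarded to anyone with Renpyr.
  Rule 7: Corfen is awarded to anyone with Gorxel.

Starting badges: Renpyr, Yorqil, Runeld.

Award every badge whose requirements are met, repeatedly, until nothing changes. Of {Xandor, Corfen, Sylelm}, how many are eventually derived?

3

With Renpyr, Sylelm is earned (Rule 6).
With Yorqil, Renpyr, and Sylelm, Sablio is earned (Rule 1).
With Sablio and Sylelm, Corfen is earned (Rule 5).
With Runeld and Corfen, Xandor is earned (Rule 4).
Xandor: reached.
Corfen: reached.
Sylelm: reached.
All 3 are reached.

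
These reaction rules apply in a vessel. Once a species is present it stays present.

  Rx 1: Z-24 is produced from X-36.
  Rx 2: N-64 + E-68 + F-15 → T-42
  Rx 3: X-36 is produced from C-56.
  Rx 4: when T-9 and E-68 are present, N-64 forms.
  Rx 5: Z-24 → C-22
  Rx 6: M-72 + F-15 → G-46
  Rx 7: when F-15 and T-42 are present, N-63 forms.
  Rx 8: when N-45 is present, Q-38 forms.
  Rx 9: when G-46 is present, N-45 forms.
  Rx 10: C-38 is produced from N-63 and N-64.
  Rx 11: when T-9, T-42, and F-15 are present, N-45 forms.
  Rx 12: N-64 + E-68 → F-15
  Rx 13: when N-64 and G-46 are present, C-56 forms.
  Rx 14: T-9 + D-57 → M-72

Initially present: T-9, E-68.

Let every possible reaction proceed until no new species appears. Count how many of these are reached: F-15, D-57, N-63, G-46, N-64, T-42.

T-9 and E-68 present → N-64 forms (Rx 4).
N-64 and E-68 present → F-15 forms (Rx 12).
N-64, E-68, and F-15 present → T-42 forms (Rx 2).
F-15 and T-42 present → N-63 forms (Rx 7).
F-15: reached.
No rule produces D-57, and it is not given.
N-63: reached.
G-46 would need M-72 and F-15 (Rx 6), but M-72 never forms.
N-64: reached.
T-42: reached.
Reached: F-15, N-63, N-64, and T-42 — 4 of the 6.

4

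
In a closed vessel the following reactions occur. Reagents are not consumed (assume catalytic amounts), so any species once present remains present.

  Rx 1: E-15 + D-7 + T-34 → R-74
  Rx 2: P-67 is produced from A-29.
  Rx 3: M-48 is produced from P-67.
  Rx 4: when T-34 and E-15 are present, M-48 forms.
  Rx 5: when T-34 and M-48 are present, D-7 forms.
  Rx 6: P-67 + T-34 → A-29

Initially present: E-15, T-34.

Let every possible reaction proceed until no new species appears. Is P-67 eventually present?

No

P-67 would need A-29 (Rx 2), but A-29 never forms.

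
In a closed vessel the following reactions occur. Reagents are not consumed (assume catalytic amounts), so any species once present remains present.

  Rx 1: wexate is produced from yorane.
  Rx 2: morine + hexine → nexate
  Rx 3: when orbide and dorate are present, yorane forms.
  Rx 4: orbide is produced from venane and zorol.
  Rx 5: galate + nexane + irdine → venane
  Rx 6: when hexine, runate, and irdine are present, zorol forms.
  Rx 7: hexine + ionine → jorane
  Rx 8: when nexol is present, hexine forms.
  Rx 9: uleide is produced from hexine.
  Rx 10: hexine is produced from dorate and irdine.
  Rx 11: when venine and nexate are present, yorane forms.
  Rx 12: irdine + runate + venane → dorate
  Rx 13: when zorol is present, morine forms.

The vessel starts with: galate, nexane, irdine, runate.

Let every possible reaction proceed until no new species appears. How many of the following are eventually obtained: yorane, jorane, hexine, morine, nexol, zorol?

galate, nexane, and irdine present → venane forms (Rx 5).
irdine, runate, and venane present → dorate forms (Rx 12).
dorate and irdine present → hexine forms (Rx 10).
hexine, runate, and irdine present → zorol forms (Rx 6).
zorol present → morine forms (Rx 13).
venane and zorol present → orbide forms (Rx 4).
orbide and dorate present → yorane forms (Rx 3).
yorane: reached.
jorane would need hexine and ionine (Rx 7), but ionine never forms.
hexine: reached.
morine: reached.
No rule produces nexol, and it is not given.
zorol: reached.
Reached: yorane, hexine, morine, and zorol — 4 of the 6.

4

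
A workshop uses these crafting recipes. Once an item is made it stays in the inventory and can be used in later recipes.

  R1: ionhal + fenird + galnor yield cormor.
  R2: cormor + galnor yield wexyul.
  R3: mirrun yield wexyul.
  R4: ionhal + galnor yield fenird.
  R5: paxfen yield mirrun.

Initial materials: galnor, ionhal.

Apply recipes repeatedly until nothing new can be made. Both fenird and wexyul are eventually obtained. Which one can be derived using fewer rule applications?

fenird

fenird: ionhal + galnor → fenird (R4). [1 rule application]
wexyul: Using R4, ionhal and galnor make fenird. ionhal + fenird + galnor → cormor (R1). cormor + galnor → wexyul (R2). [3 rule applications]
fenird needs fewer.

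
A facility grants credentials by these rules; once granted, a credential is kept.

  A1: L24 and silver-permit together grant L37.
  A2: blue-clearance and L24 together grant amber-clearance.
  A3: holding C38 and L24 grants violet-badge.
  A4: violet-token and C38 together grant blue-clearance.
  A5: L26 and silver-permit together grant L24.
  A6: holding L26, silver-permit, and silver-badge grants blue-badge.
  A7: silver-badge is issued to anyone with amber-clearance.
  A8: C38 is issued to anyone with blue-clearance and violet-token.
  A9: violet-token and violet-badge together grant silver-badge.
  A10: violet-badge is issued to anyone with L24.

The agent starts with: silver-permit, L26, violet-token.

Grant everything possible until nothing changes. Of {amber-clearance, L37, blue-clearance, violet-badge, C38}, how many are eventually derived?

Holding L26 and silver-permit grants L24 (A5).
Holding L24 and silver-permit grants L37 (A1).
Holding L24 grants violet-badge (A10).
amber-clearance would need blue-clearance and L24 (A2), but blue-clearance is never granted.
L37: reached.
blue-clearance would need violet-token and C38 (A4), but C38 is never granted.
violet-badge: reached.
C38 would need blue-clearance and violet-token (A8), but blue-clearance is never granted.
Reached: L37 and violet-badge — 2 of the 5.

2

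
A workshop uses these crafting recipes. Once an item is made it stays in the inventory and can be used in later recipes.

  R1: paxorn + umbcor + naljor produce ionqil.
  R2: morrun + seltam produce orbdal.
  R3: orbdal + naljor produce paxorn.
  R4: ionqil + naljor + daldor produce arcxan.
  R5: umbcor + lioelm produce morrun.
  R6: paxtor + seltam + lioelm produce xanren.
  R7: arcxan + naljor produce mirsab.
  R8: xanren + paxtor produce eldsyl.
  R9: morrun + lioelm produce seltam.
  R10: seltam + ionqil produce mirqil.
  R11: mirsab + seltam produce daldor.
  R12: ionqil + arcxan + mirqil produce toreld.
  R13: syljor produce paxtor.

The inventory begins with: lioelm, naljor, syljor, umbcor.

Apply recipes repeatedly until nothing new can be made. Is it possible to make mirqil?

Yes

Using R5, umbcor and lioelm make morrun.
morrun + lioelm → seltam (R9).
morrun + seltam → orbdal (R2).
Using R3, orbdal and naljor make paxorn.
paxorn + umbcor + naljor → ionqil (R1).
Using R10, seltam and ionqil make mirqil.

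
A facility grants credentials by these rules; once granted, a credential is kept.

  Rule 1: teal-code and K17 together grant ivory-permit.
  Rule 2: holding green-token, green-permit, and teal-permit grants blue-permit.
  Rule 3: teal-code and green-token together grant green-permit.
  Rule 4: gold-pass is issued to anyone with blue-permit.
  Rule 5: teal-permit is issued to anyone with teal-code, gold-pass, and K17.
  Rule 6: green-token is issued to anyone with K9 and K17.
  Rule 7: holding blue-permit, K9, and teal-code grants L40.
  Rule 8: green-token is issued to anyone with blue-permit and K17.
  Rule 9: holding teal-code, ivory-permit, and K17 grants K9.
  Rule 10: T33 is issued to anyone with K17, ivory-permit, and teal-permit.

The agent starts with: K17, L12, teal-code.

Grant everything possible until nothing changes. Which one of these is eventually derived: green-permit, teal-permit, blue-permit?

green-permit

Holding teal-code and K17 grants ivory-permit (Rule 1).
Holding teal-code, ivory-permit, and K17 grants K9 (Rule 9).
Holding K9 and K17 grants green-token (Rule 6).
Holding teal-code and green-token grants green-permit (Rule 3).
blue-permit would need green-token, green-permit, and teal-permit (Rule 2), but teal-permit is never granted. teal-permit would need teal-code, gold-pass, and K17 (Rule 5), but gold-pass is never granted.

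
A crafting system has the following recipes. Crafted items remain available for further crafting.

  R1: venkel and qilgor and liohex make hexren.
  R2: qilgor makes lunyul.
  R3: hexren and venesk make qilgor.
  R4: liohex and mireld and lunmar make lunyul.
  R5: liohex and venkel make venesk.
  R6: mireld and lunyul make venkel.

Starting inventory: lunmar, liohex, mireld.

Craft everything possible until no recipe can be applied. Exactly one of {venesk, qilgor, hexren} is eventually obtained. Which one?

venesk

liohex and mireld and lunmar → lunyul (R4).
Using R6, mireld and lunyul make venkel.
Using R5, liohex and venkel make venesk.
hexren would need venkel, qilgor, and liohex (R1), but qilgor is never obtained. qilgor would need hexren and venesk (R3), but hexren is never obtained.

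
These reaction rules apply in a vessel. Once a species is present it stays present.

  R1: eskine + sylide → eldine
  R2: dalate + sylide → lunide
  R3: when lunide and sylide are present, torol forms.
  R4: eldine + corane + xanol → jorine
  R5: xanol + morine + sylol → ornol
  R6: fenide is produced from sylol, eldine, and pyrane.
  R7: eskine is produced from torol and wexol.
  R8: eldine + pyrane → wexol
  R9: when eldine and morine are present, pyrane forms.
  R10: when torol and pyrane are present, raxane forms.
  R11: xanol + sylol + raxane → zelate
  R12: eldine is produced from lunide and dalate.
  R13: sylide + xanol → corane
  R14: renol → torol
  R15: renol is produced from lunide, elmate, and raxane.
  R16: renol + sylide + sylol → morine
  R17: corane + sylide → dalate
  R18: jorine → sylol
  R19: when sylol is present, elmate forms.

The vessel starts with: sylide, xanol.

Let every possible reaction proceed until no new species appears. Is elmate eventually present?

sylide and xanol present → corane forms (R13).
corane and sylide present → dalate forms (R17).
dalate and sylide present → lunide forms (R2).
lunide and dalate present → eldine forms (R12).
eldine, corane, and xanol present → jorine forms (R4).
jorine present → sylol forms (R18).
sylol present → elmate forms (R19).

Yes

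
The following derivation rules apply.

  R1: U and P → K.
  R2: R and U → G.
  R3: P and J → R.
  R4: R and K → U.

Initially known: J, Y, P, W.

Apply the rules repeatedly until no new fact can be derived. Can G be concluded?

No

G would need R and U (R2), but U is never established.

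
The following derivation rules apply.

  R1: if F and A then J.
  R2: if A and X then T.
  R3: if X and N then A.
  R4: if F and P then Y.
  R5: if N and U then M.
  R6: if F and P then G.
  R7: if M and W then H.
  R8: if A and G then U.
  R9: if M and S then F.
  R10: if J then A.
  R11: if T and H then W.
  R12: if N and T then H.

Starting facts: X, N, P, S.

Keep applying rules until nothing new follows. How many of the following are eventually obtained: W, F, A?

From X and N, R3 gives A.
A and X hold, so T follows (R2).
From N and T, R12 gives H.
From T and H, R11 gives W.
W: reached.
F would need M and S (R9), but M is never established.
A: reached.
Reached: W and A — 2 of the 3.

2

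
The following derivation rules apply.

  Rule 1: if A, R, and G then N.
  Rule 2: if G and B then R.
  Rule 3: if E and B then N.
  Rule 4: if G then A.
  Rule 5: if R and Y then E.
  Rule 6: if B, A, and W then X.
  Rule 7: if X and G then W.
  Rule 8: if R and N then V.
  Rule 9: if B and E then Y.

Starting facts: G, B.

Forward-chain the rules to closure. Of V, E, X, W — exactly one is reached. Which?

V

G holds, so A follows (Rule 4).
From G and B, Rule 2 gives R.
From A, R, and G, Rule 1 gives N.
From R and N, Rule 8 gives V.
E would need R and Y (Rule 5), but Y is never established. W would need X and G (Rule 7), but X is never established. X would need B, A, and W (Rule 6), but W is never established.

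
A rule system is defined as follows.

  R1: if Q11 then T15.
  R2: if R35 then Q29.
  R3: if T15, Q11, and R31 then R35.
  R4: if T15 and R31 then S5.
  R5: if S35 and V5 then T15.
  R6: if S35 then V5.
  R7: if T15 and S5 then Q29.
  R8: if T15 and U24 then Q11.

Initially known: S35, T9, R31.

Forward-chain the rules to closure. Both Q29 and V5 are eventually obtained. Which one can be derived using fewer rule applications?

V5: S35 holds, so V5 follows (R6). [1 rule application]
Q29: S35 holds, so V5 follows (R6). S35 and V5 hold, so T15 follows (R5). From T15 and R31, R4 gives S5. From T15 and S5, R7 gives Q29. [4 rule applications]
V5 needs fewer.

V5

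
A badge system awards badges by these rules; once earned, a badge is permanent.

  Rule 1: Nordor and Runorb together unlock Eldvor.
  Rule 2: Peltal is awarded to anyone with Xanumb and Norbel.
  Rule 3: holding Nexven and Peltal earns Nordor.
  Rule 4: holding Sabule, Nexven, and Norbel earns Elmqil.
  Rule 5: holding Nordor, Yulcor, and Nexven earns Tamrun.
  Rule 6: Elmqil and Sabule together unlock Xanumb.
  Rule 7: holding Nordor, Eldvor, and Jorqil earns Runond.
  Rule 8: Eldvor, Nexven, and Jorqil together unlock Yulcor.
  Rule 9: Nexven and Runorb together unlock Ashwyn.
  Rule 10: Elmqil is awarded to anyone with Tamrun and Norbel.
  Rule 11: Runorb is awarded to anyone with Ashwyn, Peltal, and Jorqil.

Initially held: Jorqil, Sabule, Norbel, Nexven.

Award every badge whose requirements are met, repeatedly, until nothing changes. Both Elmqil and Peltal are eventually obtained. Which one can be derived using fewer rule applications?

Elmqil: With Sabule, Nexven, and Norbel, Elmqil is earned (Rule 4). [1 rule application]
Peltal: With Sabule, Nexven, and Norbel, Elmqil is earned (Rule 4). With Elmqil and Sabule, Xanumb is earned (Rule 6). With Xanumb and Norbel, Peltal is earned (Rule 2). [3 rule applications]
Elmqil needs fewer.

Elmqil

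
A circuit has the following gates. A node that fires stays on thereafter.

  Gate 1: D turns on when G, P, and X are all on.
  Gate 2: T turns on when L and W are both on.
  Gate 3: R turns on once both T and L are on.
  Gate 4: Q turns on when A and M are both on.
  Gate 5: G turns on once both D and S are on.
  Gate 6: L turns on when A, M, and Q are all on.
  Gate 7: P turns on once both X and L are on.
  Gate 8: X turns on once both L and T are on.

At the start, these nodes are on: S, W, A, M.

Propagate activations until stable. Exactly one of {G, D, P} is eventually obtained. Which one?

P

A and M are on, so Q turns on (Gate 4).
A, M, and Q are on, so L turns on (Gate 6).
Gate 2: L and W on → T on.
L and T are on, so X turns on (Gate 8).
X and L are on, so P turns on (Gate 7).
D would need G, P, and X (Gate 1), but G never turns on. G would need D and S (Gate 5), but D never turns on.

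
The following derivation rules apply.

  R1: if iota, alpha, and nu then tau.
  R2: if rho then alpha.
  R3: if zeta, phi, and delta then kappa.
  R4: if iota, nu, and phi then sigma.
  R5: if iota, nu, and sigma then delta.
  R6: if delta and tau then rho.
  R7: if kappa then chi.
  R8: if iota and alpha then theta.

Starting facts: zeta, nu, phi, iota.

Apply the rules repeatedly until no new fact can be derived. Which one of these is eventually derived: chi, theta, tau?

iota, nu, and phi hold, so sigma follows (R4).
iota, nu, and sigma hold, so delta follows (R5).
zeta, phi, and delta hold, so kappa follows (R3).
kappa holds, so chi follows (R7).
tau would need iota, alpha, and nu (R1), but alpha is never established. theta would need iota and alpha (R8), but alpha is never established.

chi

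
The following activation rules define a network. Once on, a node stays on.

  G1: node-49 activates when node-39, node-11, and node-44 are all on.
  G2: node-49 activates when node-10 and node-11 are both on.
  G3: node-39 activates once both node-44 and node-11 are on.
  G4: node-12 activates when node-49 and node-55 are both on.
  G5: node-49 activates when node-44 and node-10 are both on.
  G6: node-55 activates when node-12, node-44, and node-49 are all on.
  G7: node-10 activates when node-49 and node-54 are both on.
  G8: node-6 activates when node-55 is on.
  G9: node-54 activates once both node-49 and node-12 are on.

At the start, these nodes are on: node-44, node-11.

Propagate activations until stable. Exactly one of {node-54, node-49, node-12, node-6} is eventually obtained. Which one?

node-49

G3: node-44 and node-11 on → node-39 on.
node-39, node-11, and node-44 are on, so node-49 activates (G1).
node-54 would need node-49 and node-12 (G9), but node-12 never turns on. node-6 would need node-55 (G8), but node-55 never turns on. node-12 would need node-49 and node-55 (G4), but node-55 never turns on.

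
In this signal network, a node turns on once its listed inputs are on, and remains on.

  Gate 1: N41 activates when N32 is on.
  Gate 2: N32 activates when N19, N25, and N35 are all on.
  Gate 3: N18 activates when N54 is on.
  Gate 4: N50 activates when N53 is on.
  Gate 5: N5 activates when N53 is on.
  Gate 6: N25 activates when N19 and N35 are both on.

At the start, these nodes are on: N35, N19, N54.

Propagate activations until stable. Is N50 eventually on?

No

N50 would need N53 (Gate 4), but N53 never turns on.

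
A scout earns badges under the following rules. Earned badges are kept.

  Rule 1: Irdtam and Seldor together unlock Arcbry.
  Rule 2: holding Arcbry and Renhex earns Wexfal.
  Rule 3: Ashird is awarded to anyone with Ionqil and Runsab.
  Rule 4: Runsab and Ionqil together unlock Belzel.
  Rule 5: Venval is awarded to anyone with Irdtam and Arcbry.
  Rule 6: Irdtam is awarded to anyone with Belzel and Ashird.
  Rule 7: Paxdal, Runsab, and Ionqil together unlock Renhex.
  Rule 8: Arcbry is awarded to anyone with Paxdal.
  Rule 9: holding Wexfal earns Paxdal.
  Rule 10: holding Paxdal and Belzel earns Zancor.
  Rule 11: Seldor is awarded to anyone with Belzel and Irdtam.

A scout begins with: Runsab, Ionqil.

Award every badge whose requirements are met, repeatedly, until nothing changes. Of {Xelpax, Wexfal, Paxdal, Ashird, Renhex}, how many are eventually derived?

1

With Ionqil and Runsab, Ashird is earned (Rule 3).
No rule produces Xelpax, and it is not given.
Wexfal would need Arcbry and Renhex (Rule 2), but Renhex is never earned.
Paxdal would need Wexfal (Rule 9), but Wexfal is never earned.
Ashird: reached.
Renhex would need Paxdal, Runsab, and Ionqil (Rule 7), but Paxdal is never earned.
Reached: Ashird — 1 of the 5.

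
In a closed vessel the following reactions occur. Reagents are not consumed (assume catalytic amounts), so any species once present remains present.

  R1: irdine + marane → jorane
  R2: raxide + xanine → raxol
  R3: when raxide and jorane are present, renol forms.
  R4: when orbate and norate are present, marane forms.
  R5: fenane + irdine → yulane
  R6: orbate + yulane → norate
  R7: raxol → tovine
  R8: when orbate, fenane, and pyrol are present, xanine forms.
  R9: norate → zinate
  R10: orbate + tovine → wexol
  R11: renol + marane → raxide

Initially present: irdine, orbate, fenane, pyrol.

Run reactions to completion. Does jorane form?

fenane and irdine present → yulane forms (R5).
orbate and yulane present → norate forms (R6).
orbate and norate present → marane forms (R4).
irdine and marane present → jorane forms (R1).

Yes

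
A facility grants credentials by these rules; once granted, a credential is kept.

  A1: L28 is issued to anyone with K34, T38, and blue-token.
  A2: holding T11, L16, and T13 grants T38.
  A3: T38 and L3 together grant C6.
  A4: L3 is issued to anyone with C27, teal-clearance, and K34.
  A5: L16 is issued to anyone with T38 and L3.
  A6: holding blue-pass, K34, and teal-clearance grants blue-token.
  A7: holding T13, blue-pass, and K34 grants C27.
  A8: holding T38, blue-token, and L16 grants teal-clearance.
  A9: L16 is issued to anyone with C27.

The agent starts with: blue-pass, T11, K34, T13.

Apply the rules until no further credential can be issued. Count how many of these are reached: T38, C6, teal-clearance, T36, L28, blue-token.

1

Holding T13, blue-pass, and K34 grants C27 (A7).
Holding C27 grants L16 (A9).
Holding T11, L16, and T13 grants T38 (A2).
T38: reached.
C6 would need T38 and L3 (A3), but L3 is never granted.
teal-clearance would need T38, blue-token, and L16 (A8), but blue-token is never granted.
No rule produces T36, and it is not given.
L28 would need K34, T38, and blue-token (A1), but blue-token is never granted.
blue-token would need blue-pass, K34, and teal-clearance (A6), but teal-clearance is never granted.
Reached: T38 — 1 of the 6.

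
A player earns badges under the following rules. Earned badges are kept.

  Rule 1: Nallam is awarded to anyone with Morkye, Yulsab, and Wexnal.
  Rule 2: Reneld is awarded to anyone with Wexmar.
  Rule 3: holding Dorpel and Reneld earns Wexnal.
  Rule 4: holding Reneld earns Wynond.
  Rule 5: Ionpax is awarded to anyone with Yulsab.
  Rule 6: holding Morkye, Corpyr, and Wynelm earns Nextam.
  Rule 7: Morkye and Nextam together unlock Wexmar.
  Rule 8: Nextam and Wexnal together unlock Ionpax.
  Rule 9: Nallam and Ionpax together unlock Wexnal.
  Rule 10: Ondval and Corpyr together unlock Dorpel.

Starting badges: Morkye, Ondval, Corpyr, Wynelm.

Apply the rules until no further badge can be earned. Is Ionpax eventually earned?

With Morkye, Corpyr, and Wynelm, Nextam is earned (Rule 6).
With Ondval and Corpyr, Dorpel is earned (Rule 10).
With Morkye and Nextam, Wexmar is earned (Rule 7).
With Wexmar, Reneld is earned (Rule 2).
With Dorpel and Reneld, Wexnal is earned (Rule 3).
With Nextam and Wexnal, Ionpax is earned (Rule 8).

Yes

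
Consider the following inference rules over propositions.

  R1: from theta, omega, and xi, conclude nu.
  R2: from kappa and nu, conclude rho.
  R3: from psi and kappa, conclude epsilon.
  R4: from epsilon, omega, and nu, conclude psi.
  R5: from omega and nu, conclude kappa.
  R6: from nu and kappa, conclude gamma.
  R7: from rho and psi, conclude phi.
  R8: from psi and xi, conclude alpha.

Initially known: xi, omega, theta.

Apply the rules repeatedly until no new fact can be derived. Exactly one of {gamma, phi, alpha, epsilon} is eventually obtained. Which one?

From theta, omega, and xi, R1 gives nu.
From omega and nu, R5 gives kappa.
From nu and kappa, R6 gives gamma.
phi would need rho and psi (R7), but psi is never established. alpha would need psi and xi (R8), but psi is never established. epsilon would need psi and kappa (R3), but psi is never established.

gamma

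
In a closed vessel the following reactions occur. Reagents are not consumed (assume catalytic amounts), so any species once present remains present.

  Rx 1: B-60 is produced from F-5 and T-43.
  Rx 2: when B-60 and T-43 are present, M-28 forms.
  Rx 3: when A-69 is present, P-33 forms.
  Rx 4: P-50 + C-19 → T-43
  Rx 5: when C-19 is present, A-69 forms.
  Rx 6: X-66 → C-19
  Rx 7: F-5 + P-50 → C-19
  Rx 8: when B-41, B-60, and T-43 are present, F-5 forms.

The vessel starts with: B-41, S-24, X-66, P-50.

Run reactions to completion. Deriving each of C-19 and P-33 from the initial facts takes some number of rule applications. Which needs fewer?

C-19: X-66 present → C-19 forms (Rx 6). [1 rule application]
P-33: X-66 present → C-19 forms (Rx 6). C-19 present → A-69 forms (Rx 5). A-69 present → P-33 forms (Rx 3). [3 rule applications]
C-19 needs fewer.

C-19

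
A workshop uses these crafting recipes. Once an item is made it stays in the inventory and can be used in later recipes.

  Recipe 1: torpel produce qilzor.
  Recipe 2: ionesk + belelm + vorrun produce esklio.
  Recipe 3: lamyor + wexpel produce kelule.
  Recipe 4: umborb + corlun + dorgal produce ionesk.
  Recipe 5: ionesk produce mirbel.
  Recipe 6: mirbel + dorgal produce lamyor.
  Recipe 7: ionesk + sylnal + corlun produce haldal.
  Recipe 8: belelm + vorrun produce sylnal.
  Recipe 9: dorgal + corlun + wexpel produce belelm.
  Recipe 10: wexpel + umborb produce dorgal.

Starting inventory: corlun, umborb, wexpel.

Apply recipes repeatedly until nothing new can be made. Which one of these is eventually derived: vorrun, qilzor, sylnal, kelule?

kelule

wexpel + umborb → dorgal (Recipe 10).
Using Recipe 4, umborb, corlun, and dorgal make ionesk.
Using Recipe 5, ionesk makes mirbel.
Using Recipe 6, mirbel and dorgal make lamyor.
lamyor + wexpel → kelule (Recipe 3).
sylnal would need belelm and vorrun (Recipe 8), but vorrun is never obtained. No rule produces vorrun, and it is not given. qilzor would need torpel (Recipe 1), but torpel is never obtained.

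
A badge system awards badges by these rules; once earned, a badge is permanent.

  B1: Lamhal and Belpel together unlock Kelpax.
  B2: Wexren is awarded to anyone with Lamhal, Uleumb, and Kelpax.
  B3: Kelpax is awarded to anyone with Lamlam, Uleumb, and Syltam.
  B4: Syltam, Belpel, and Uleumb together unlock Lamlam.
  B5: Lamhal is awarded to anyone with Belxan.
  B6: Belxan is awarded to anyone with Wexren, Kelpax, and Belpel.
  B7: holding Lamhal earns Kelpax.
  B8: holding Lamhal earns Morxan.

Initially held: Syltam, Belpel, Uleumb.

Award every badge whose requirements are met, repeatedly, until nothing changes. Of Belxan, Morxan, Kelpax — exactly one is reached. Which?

Kelpax

With Syltam, Belpel, and Uleumb, Lamlam is earned (B4).
With Lamlam, Uleumb, and Syltam, Kelpax is earned (B3).
Belxan would need Wexren, Kelpax, and Belpel (B6), but Wexren is never earned. Morxan would need Lamhal (B8), but Lamhal is never earned.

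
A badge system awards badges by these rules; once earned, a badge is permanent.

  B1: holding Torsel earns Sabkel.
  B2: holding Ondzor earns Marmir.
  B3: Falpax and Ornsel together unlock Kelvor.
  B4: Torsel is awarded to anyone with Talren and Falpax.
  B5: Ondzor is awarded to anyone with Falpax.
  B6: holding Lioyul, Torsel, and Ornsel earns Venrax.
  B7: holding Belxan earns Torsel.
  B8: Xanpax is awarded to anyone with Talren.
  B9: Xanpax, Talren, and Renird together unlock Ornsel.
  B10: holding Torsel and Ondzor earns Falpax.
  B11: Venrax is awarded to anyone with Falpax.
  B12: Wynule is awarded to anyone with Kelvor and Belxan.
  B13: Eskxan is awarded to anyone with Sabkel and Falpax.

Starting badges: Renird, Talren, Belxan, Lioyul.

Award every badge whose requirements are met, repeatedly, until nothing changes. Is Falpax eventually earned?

No

Falpax would need Torsel and Ondzor (B10), but Ondzor is never earned.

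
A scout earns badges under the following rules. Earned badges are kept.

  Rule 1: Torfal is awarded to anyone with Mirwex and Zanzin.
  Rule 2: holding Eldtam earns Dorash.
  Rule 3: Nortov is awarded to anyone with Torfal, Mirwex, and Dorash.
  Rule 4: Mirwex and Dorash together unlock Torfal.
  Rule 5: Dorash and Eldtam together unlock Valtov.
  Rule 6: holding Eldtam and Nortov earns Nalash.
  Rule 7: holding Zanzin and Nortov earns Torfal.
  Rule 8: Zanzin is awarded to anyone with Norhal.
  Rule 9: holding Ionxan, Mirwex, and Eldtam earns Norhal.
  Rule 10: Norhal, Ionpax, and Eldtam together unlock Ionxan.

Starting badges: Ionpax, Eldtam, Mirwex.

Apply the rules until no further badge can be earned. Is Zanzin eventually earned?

No

Zanzin would need Norhal (Rule 8), but Norhal is never earned.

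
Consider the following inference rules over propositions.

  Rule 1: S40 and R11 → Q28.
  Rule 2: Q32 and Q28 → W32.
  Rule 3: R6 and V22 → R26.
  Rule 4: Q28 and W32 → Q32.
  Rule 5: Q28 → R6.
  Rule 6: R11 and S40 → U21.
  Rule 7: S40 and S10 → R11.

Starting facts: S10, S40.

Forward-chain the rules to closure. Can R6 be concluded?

Yes

S40 and S10 hold, so R11 follows (Rule 7).
From S40 and R11, Rule 1 gives Q28.
Q28 holds, so R6 follows (Rule 5).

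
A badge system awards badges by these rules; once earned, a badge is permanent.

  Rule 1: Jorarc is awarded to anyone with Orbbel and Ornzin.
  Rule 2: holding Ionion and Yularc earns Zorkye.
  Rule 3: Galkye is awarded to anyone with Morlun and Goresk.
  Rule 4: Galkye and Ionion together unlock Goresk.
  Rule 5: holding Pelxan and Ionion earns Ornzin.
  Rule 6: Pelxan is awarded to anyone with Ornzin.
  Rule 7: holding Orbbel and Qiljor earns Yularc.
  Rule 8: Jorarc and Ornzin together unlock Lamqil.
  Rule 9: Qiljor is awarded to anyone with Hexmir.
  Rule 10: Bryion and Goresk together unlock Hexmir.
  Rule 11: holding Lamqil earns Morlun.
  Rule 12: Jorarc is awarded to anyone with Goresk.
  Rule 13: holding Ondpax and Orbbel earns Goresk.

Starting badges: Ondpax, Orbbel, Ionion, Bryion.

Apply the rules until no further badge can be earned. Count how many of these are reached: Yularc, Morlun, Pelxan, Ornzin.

With Ondpax and Orbbel, Goresk is earned (Rule 13).
With Bryion and Goresk, Hexmir is earned (Rule 10).
With Hexmir, Qiljor is earned (Rule 9).
With Orbbel and Qiljor, Yularc is earned (Rule 7).
Yularc: reached.
Morlun would need Lamqil (Rule 11), but Lamqil is never earned.
Pelxan would need Ornzin (Rule 6), but Ornzin is never earned.
Ornzin would need Pelxan and Ionion (Rule 5), but Pelxan is never earned.
Reached: Yularc — 1 of the 4.

1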